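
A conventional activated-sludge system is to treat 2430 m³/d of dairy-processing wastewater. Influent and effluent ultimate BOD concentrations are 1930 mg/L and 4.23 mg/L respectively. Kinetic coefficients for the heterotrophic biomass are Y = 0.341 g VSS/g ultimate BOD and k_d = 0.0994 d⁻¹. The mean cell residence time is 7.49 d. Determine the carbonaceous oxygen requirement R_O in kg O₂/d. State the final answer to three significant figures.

Correct the yield for decay: Y_obs = Y/(1 + k_d θ_c) = 0.341 / (1 + 0.0994 × 7.49) = 0.341 / 1.745 = 0.1955.
Mass of ultimate BOD removed per day: Q(S₀ − S) = 2430 × 1926 g/m³ = 4680 kg/d.
P_X = Y_obs·Q·(S₀ − S) = 0.1955 × 4680 = 914.7 kg VSS/d.
R_O = Q·ΔS − 1.42 P_X = 4680 − 1299 = 3381 kg O₂/d.

R_O ≈ 3380 kg O₂/d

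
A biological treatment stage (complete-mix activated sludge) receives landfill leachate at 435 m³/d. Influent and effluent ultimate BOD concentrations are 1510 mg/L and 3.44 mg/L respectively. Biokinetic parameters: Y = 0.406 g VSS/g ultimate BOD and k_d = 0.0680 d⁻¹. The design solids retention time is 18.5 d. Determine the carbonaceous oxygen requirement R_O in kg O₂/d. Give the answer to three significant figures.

Correct the yield for decay: Y_obs = Y/(1 + k_d θ_c) = 0.406 / (1 + 0.0680 × 18.5) = 0.406 / 2.258 = 0.1798.
ΔS = 1510 − 3.44 = 1507 mg/L, so the substrate removal rate is 435 × 1507/1000 = 655.4 kg ultimate BOD/d.
P_X = Y_obs·Q·(S₀ − S) = 0.1798 × 655.4 = 117.8 kg VSS/d.
Carbonaceous O₂ demand = substrate oxidised − cell-mass equivalent = 655.4 − 1.42 × 117.8 = 488.0 kg O₂/d.

R_O ≈ 488 kg O₂/d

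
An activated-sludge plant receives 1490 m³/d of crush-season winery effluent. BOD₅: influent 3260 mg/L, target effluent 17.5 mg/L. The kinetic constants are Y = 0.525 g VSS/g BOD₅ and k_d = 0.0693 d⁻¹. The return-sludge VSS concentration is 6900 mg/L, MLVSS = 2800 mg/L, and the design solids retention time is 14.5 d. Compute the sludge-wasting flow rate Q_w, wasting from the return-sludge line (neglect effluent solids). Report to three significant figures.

Steady-state biomass mass balance: V·X·(1 + k_d·θ_c) = Y·Q·(S₀ − S)·θ_c, so V = 0.525 × 1490 × (3260 − 17.5) × 14.5 / [2800 × (1 + 0.0693 × 14.5)] = 3.68×10^7 / 5614 = 6552 m³.
Wasting from the return line (neglecting effluent solids): Q_w = V·X / (θ_c·X_r) = 6552 × 2800 / (14.5 × 6900) = 183.4 m³/d.

Q_w ≈ 183 m³/d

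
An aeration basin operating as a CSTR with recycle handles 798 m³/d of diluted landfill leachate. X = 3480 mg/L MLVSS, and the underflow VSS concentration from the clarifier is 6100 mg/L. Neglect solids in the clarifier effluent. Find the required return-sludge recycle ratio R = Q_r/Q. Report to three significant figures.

R = Q_r/Q = X/(X_r − X) = 3480 / (6100 − 3480) = 1.328.

R ≈ 1.33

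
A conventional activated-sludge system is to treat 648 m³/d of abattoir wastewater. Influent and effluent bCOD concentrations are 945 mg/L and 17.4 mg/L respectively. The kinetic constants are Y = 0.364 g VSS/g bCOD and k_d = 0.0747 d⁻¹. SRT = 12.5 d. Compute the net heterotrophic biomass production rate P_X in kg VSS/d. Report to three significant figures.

The observed yield is Y_obs = Y/(1 + k_d·θ_c) = 0.364 / (1 + 0.0747 × 12.5) = 0.364 / 1.934 = 0.1882 g VSS per g bCOD removed.
Q·(S₀ − S) = 648 × (945 − 17.4) × 10⁻³ = 601.1 kg/d removed.
Biomass produced: P_X = Y_obs·Q·ΔS = 0.1882 × 601.1 ≈ 113.1 kg VSS/d.

P_X ≈ 113 kg VSS/d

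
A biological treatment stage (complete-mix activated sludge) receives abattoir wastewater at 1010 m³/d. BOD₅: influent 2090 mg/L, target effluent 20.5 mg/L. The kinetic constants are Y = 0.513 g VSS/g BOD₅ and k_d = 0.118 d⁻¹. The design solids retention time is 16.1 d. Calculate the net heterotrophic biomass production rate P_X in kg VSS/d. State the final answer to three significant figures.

P_X ≈ 370 kg VSS/d

Y_obs = Y / (1 + k_d θ_c) = 0.513 / (1 + 0.118 × 16.1) = 0.513 / 2.900 = 0.1769.
Mass of BOD₅ removed per day: Q(S₀ − S) = 1010 × 2070 g/m³ = 2090 kg/d.
P_X = Y_obs · Q(S₀ − S) = 0.1769 × 2090 = 369.8 kg VSS/d.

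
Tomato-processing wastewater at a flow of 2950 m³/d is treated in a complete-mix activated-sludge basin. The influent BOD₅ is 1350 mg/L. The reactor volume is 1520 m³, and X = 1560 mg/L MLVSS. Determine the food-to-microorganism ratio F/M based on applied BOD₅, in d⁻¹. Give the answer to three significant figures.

Food-to-microorganism ratio F/M = Q S₀ / (V X) = 2950 × 1350 / (1520 × 1560) = 1.680 d⁻¹.

F/M ≈ 1.68 d⁻¹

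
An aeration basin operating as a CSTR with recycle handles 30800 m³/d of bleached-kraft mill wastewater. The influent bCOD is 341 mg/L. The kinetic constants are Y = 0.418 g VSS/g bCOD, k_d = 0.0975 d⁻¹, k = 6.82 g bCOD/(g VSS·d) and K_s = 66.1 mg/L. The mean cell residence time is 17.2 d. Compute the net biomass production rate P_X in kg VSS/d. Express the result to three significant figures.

P_X ≈ 1620 kg VSS/d

Effluent substrate depends only on kinetics and SRT: S = K_s(1 + k_d θ_c) / [θ_c(Yk − k_d) − 1] = 66.1 × (1 + 0.0975 × 17.2) / [17.2 × (0.418 × 6.82 − 0.0975) − 1] = 176.9 / 46.36 = 3.817 mg/L.
Observed yield with endogenous decay: Y_obs = Y / (1 + k_d·θ_c) = 0.418 / (1 + 0.0975 × 17.2) = 0.418 / 2.677 = 0.1561 g VSS/g bCOD.
Q·(S₀ − S) = 30800 × (341 − 3.82) × 10⁻³ = 10385 kg/d removed.
Net biomass production P_X = Y_obs × Q·(S₀ − S) = 0.1561 × 10385 = 1622 kg VSS/d.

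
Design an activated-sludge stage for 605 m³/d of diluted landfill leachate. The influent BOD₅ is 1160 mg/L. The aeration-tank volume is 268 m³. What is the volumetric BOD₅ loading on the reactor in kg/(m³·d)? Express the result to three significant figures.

L_v = Q S₀ / V = 605 × 1160 × 10⁻³ / 268.0 = 2.619 kg/(m³·d).

L_v ≈ 2.62 kg BOD₅/(m³·d)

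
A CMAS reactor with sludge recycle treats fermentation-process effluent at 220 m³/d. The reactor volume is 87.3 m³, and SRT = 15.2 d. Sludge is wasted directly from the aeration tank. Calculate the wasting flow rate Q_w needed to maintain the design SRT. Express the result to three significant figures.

For wasting at MLVSS concentration, Q_w = V/θ_c = 87.30/15.2 = 5.743 m³/d.

Q_w ≈ 5.74 m³/d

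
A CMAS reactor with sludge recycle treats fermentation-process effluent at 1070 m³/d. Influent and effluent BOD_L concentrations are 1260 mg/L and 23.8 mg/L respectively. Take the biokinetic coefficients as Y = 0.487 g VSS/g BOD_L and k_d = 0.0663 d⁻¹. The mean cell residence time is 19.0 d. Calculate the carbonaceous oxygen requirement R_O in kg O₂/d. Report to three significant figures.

Y_obs = Y / (1 + k_d θ_c) = 0.487 / (1 + 0.0663 × 19.0) = 0.487 / 2.260 = 0.2155.
ΔS = 1260 − 23.8 = 1236 mg/L, so the substrate removal rate is 1070 × 1236/1000 = 1323 kg BOD_L/d.
P_X = Y_obs·Q·(S₀ − S) = 0.2155 × 1323 = 285.1 kg VSS/d.
R_O = Q·ΔS − 1.42 P_X = 1323 − 404.8 = 917.9 kg O₂/d.

R_O ≈ 918 kg O₂/d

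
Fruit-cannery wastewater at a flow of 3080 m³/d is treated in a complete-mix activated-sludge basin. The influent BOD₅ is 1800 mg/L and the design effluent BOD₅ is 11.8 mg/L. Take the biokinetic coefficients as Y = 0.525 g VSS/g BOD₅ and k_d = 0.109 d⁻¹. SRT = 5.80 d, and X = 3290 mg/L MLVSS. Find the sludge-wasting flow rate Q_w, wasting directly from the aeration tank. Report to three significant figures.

From the SRT design equation V = Y Q (S₀−S) θ_c / [X (1 + k_d θ_c)] = 0.525 × 3080 × (1800 − 11.8) × 5.80 / [3290 × (1 + 0.109 × 5.80)] = 1.68×10^7 / 5370 = 3123 m³.
With mixed-liquor wasting, θ_c = V/Q_w, so Q_w = V/θ_c = 3123/5.80 = 538.5 m³/d.

Q_w ≈ 538 m³/d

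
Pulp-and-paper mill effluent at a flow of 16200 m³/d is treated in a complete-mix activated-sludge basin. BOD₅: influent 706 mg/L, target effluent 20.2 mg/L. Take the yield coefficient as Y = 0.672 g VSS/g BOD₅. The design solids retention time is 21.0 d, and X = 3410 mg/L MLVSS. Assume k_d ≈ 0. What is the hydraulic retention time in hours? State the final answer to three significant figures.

τ ≈ 68.1 h

V·X = Y·Q·ΔS·θ_c gives V = 0.672 × 16200 × (706 − 20.2) × 21.0 / 3410 = 45978 m³.
HRT = V/Q = 45978 m³ / 16200 m³·d⁻¹ = 2.838 d × 24 = 68.12 h.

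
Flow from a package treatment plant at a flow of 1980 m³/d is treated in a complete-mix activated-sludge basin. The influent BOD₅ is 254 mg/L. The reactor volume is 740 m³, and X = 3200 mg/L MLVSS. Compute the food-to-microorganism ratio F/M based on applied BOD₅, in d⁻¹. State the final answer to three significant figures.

F/M ≈ 0.212 d⁻¹

Food-to-microorganism ratio F/M = Q S₀ / (V X) = 1980 × 254 / (740.0 × 3200) = 0.2124 d⁻¹.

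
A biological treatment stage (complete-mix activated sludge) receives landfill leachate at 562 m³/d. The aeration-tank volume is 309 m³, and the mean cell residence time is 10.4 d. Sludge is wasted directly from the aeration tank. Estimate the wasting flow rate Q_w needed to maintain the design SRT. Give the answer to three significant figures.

Q_w ≈ 29.7 m³/d

With mixed-liquor wasting, θ_c = V/Q_w, so Q_w = V/θ_c = 309.0/10.4 = 29.71 m³/d.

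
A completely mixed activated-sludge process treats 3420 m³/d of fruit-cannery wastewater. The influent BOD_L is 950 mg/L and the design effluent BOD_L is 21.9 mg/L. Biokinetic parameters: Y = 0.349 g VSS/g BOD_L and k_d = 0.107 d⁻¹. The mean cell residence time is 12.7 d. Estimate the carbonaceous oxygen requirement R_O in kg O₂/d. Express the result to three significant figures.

R_O ≈ 2510 kg O₂/d

Correct the yield for decay: Y_obs = Y/(1 + k_d θ_c) = 0.349 / (1 + 0.107 × 12.7) = 0.349 / 2.359 = 0.1480.
Substrate removed = Q·(S₀ − S) = 3420 m³/d × (950 − 21.9) g/m³ = 3.17×10^6 g/d = 3174 kg/d.
P_X = Y_obs·Q·(S₀ − S) = 0.1480 × 3174 = 469.6 kg VSS/d.
Carbonaceous O₂ demand = substrate oxidised − cell-mass equivalent = 3174 − 1.42 × 469.6 = 2507 kg O₂/d.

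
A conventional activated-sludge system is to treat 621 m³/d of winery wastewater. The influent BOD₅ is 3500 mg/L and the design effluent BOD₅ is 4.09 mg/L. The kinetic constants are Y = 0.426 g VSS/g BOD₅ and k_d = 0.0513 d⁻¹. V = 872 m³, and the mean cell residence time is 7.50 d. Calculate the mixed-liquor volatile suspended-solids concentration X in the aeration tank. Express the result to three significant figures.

From V·X·(1 + k_d·θ_c) = Y·Q·(S₀ − S)·θ_c: X = 0.426 × 621 × (3500 − 4.09) × 7.50 / [872 × (1 + 0.0513 × 7.50)] = 5744 mg/L.

X ≈ 5740 mg/L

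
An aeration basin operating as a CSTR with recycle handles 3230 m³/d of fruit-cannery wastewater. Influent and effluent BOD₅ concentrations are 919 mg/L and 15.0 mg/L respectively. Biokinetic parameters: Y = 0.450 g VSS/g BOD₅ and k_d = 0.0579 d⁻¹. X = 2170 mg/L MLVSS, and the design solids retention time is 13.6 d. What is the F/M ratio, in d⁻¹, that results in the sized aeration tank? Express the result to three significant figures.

From the SRT design equation V = Y Q (S₀−S) θ_c / [X (1 + k_d θ_c)] = 0.450 × 3230 × (919 − 15.0) × 13.6 / [2170 × (1 + 0.0579 × 13.6)] = 1.79×10^7 / 3879 = 4607 m³.
Food-to-microorganism ratio F/M = Q S₀ / (V X) = 3230 × 919 / (4607 × 2170) = 0.2969 d⁻¹.

F/M ≈ 0.297 d⁻¹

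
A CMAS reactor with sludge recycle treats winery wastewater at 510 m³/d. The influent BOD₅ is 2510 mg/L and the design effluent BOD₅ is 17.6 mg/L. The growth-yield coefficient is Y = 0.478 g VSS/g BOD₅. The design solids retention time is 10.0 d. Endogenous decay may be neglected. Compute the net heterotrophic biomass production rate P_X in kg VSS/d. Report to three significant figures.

P_X ≈ 608 kg VSS/d

With endogenous decay neglected, the observed yield equals the true yield: Y_obs = Y = 0.478 g VSS/g BOD₅.
Substrate removed = Q·(S₀ − S) = 510 m³/d × (2510 − 17.6) g/m³ = 1.27×10^6 g/d = 1271 kg/d.
Net biomass production P_X = Y_obs × Q·(S₀ − S) = 0.4780 × 1271 = 607.6 kg VSS/d.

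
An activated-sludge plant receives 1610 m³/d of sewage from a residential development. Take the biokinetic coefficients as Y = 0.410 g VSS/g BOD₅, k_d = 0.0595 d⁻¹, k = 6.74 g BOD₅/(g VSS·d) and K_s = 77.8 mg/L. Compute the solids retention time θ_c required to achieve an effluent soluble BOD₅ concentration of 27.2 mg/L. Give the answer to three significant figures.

At the target effluent, Y k S/(K_s+S) = 0.410×6.74×27.2/105.0 = 0.7159 d⁻¹.
Then 1/θ_c = μ − k_d = 0.7159 − 0.0595 = 0.6564 d⁻¹, giving θ_c = 1.524 d.

θ_c ≈ 1.52 d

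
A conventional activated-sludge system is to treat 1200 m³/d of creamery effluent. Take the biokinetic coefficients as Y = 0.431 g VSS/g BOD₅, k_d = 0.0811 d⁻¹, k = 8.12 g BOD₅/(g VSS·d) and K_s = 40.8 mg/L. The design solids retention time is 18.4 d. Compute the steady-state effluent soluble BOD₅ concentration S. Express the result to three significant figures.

S ≈ 1.64 mg/L

Effluent substrate depends only on kinetics and SRT: S = K_s(1 + k_d θ_c) / [θ_c(Yk − k_d) − 1] = 40.8 × (1 + 0.0811 × 18.4) / [18.4 × (0.431 × 8.12 − 0.0811) − 1] = 101.7 / 61.90 = 1.643 mg/L.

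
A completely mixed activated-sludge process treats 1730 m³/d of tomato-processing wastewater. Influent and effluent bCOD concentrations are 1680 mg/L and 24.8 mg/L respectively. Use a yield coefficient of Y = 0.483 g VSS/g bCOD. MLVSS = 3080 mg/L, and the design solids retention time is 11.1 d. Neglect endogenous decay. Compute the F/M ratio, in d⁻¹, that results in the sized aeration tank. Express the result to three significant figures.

Biomass mass balance (decay neglected): V·X = Y·Q·(S₀ − S)·θ_c, so V = 0.483 × 1730 × (1680 − 24.8) × 11.1 / 3080 = 4984 m³.
F/M = applied load / biomass = Q·S₀/(V·X) = 1730 × 1680 / (4984 × 3080) = 0.1893 d⁻¹.

F/M ≈ 0.189 d⁻¹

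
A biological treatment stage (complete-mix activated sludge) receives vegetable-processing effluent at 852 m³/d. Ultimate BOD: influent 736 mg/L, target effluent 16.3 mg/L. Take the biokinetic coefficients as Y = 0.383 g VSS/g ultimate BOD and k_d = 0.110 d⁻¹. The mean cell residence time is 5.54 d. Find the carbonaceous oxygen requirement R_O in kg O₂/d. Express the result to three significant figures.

R_O ≈ 406 kg O₂/d

Observed yield with endogenous decay: Y_obs = Y / (1 + k_d·θ_c) = 0.383 / (1 + 0.110 × 5.54) = 0.383 / 1.609 = 0.2380 g VSS/g ultimate BOD.
Q·(S₀ − S) = 852 × (736 − 16.3) × 10⁻³ = 613.2 kg/d removed.
P_X = Y_obs·Q·(S₀ − S) = 0.2380 × 613.2 = 145.9 kg VSS/d.
Carbonaceous O₂ demand = substrate oxidised − cell-mass equivalent = 613.2 − 1.42 × 145.9 = 406.0 kg O₂/d.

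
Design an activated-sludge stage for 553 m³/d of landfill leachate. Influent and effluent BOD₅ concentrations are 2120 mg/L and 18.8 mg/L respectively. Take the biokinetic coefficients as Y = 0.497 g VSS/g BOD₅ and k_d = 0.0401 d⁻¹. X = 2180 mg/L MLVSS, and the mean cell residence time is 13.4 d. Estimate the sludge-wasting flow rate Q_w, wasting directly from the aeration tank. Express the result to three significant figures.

Q_w ≈ 172 m³/d

From the SRT design equation V = Y Q (S₀−S) θ_c / [X (1 + k_d θ_c)] = 0.497 × 553 × (2120 − 18.8) × 13.4 / [2180 × (1 + 0.0401 × 13.4)] = 7.74×10^6 / 3351 = 2309 m³.
With mixed-liquor wasting, θ_c = V/Q_w, so Q_w = V/θ_c = 2309/13.4 = 172.3 m³/d.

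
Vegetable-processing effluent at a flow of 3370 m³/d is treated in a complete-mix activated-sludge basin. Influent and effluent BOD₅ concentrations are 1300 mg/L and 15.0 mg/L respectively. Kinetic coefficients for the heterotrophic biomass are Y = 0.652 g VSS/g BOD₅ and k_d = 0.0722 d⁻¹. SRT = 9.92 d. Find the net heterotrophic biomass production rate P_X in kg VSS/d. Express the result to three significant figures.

P_X ≈ 1650 kg VSS/d

Correct the yield for decay: Y_obs = Y/(1 + k_d θ_c) = 0.652 / (1 + 0.0722 × 9.92) = 0.652 / 1.716 = 0.3799.
Substrate removed = Q·(S₀ − S) = 3370 m³/d × (1300 − 15.0) g/m³ = 4.33×10^6 g/d = 4330 kg/d.
So the net sludge growth is P_X = 0.3799 × 4330 = 1645 kg VSS/d.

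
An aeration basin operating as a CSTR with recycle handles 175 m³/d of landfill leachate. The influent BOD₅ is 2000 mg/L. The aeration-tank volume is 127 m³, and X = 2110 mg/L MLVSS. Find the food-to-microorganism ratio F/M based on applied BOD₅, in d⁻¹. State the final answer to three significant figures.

F/M ≈ 1.31 d⁻¹

F/M = Q·S₀ / (V·X) = 175 × 2000 / (127.0 × 2110) = 1.306 g BOD₅·(g VSS·d)⁻¹.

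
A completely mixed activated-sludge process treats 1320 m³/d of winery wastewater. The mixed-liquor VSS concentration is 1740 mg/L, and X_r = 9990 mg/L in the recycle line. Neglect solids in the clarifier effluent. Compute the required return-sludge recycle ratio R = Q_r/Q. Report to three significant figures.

Mass balance around the secondary clarifier (neglecting effluent solids): R = X / (X_r − X) = 1740 / (9990 − 1740) = 0.2109.

R ≈ 0.211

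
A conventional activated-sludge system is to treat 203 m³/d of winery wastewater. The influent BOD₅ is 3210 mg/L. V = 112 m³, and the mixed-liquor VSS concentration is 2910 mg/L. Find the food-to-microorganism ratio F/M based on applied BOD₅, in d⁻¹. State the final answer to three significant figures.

F/M = applied load / biomass = Q·S₀/(V·X) = 203 × 3210 / (112.0 × 2910) = 1.999 d⁻¹.

F/M ≈ 2.00 d⁻¹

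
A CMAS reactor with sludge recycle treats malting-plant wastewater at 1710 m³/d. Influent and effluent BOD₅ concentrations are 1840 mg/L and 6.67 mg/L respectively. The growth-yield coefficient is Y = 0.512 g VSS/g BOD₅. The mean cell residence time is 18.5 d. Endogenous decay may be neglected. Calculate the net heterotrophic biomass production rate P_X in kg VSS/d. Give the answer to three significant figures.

P_X ≈ 1610 kg VSS/d

No decay correction is needed, so Y_obs = Y = 0.512.
ΔS = 1840 − 6.67 = 1833 mg/L, so the substrate removal rate is 1710 × 1833/1000 = 3135 kg BOD₅/d.
P_X = Y_obs · Q(S₀ − S) = 0.5120 × 3135 = 1605 kg VSS/d.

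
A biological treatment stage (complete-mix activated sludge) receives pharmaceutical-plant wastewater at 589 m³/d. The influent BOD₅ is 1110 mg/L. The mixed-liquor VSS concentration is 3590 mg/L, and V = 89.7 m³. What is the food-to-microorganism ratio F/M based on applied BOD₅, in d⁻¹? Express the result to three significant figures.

F/M ≈ 2.03 d⁻¹

Food-to-microorganism ratio F/M = Q S₀ / (V X) = 589 × 1110 / (89.70 × 3590) = 2.030 d⁻¹.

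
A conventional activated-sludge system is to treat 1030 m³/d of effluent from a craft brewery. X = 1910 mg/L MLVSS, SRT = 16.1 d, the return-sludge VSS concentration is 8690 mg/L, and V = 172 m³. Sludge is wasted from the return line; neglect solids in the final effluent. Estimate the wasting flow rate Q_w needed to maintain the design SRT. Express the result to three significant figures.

Q_w ≈ 2.35 m³/d

Q_w = (V·X)/(θ_c X_r) = 172.0 × 1910 / (16.1 × 8690) = 2.348 m³/d.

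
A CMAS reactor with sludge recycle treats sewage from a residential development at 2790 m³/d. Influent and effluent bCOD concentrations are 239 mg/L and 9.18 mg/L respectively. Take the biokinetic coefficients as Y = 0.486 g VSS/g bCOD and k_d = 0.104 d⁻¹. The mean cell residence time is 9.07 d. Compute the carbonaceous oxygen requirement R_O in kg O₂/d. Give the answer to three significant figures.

R_O ≈ 413 kg O₂/d

Correct the yield for decay: Y_obs = Y/(1 + k_d θ_c) = 0.486 / (1 + 0.104 × 9.07) = 0.486 / 1.943 = 0.2501.
Mass of bCOD removed per day: Q(S₀ − S) = 2790 × 229.8 g/m³ = 641.2 kg/d.
P_X = Y_obs·Q·(S₀ − S) = 0.2501 × 641.2 = 160.4 kg VSS/d.
R_O = Q·ΔS − 1.42 P_X = 641.2 − 227.7 = 413.5 kg O₂/d.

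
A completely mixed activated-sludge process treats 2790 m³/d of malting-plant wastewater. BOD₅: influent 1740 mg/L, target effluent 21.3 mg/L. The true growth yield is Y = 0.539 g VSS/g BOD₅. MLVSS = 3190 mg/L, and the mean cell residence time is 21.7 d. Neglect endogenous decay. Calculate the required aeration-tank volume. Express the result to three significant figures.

V ≈ 17600 m³

Biomass mass balance (decay neglected): V·X = Y·Q·(S₀ − S)·θ_c, so V = 0.539 × 2790 × (1740 − 21.3) × 21.7 / 3190 = 17582 m³.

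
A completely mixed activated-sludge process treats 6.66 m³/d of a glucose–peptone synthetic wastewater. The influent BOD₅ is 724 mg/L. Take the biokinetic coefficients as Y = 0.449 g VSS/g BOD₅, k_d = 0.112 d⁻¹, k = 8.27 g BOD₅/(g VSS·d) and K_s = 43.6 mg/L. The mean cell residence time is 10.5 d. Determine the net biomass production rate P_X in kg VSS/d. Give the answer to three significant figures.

From the Monod/SRT balance for a CMAS, S = K_s·(1+k_d θ_c)/[θ_c·(Y k − k_d) − 1] = 43.6 × (1 + 0.112 × 10.5) / [10.5 × (0.449 × 8.27 − 0.112) − 1] = 94.87 / 36.81 = 2.577 mg/L.
Correct the yield for decay: Y_obs = Y/(1 + k_d θ_c) = 0.449 / (1 + 0.112 × 10.5) = 0.449 / 2.176 = 0.2063.
ΔS = 724 − 2.58 = 721.4 mg/L, so the substrate removal rate is 6.66 × 721.4/1000 = 4.805 kg BOD₅/d.
P_X = Y_obs · Q(S₀ − S) = 0.2063 × 4.805 = 0.9914 kg VSS/d.

P_X ≈ 0.991 kg VSS/d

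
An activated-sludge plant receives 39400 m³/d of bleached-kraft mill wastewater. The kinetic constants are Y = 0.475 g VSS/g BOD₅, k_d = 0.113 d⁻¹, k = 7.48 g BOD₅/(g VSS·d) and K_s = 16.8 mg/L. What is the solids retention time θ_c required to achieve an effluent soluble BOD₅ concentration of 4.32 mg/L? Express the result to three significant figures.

Specific growth rate at S = 4.32 mg/L: μ = YkS/(K_s+S) = 0.475·7.48·4.32/(16.8+4.32) = 0.7268 d⁻¹.
1/θ_c = 0.7268 − 0.113 = 0.6138 d⁻¹, so θ_c = 1.629 d.

θ_c ≈ 1.63 d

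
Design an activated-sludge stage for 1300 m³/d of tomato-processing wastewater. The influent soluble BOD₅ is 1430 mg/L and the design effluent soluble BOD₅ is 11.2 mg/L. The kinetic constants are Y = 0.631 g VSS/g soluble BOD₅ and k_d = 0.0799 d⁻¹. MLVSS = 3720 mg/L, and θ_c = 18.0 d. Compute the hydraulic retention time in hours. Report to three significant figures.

Rearranging the biomass balance for a CMAS with decay, V = Y·Q·ΔS·θ_c / [X·(1+k_d θ_c)] = 0.631 × 1300 × (1430 − 11.2) × 18.0 / [3720 × (1 + 0.0799 × 18.0)] = 2.09×10^7 / 9070 = 2310 m³.
τ = V/Q = 2310/1300 = 1.777 d, or 42.64 h.

τ ≈ 42.6 h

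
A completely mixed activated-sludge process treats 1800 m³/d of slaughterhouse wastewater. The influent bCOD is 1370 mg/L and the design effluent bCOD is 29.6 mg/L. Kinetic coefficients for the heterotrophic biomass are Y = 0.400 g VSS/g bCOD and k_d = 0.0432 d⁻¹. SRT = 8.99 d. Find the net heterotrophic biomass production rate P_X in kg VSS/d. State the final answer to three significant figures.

P_X ≈ 695 kg VSS/d

Correct the yield for decay: Y_obs = Y/(1 + k_d θ_c) = 0.400 / (1 + 0.0432 × 8.99) = 0.400 / 1.388 = 0.2881.
Mass of bCOD removed per day: Q(S₀ − S) = 1800 × 1340 g/m³ = 2413 kg/d.
P_X = Y_obs · Q(S₀ − S) = 0.2881 × 2413 = 695.1 kg VSS/d.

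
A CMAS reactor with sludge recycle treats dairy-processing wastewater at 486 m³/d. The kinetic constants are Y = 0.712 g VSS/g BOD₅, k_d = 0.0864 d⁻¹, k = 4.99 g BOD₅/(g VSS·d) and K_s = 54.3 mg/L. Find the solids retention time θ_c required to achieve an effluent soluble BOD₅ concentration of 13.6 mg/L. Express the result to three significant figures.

From 1/θ_c = Y·k·S/(K_s + S) − k_d: Y·k·S/(K_s+S) = 0.712 × 4.99 × 13.6 / (54.3 + 13.6) = 0.7116 d⁻¹.
1/θ_c = 0.7116 − 0.0864 = 0.6252 d⁻¹, so θ_c = 1.599 d.

θ_c ≈ 1.60 d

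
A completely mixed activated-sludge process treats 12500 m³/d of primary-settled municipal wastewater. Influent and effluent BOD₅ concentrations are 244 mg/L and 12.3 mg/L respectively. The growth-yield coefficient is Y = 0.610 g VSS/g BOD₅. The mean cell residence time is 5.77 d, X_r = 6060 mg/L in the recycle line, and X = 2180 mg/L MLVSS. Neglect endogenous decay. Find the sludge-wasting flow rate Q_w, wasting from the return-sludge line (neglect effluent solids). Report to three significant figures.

With k_d = 0 the design equation reduces to V = Y Q (S₀−S) θ_c / X = 0.610 × 12500 × (244 − 12.3) × 5.77 / 2180 = 4676 m³.
Q_w = (V·X)/(θ_c X_r) = 4676 × 2180 / (5.77 × 6060) = 291.5 m³/d.

Q_w ≈ 292 m³/d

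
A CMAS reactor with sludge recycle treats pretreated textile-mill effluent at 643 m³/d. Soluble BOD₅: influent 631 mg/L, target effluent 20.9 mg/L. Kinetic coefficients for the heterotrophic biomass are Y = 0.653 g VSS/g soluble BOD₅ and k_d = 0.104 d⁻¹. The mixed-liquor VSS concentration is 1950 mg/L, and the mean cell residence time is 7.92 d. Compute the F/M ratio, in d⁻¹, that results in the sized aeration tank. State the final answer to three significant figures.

Rearranging the biomass balance for a CMAS with decay, V = Y·Q·ΔS·θ_c / [X·(1+k_d θ_c)] = 0.653 × 643 × (631 − 20.9) × 7.92 / [1950 × (1 + 0.104 × 7.92)] = 2.03×10^6 / 3556 = 570.5 m³.
F/M = applied load / biomass = Q·S₀/(V·X) = 643 × 631 / (570.5 × 1950) = 0.3647 d⁻¹.

F/M ≈ 0.365 d⁻¹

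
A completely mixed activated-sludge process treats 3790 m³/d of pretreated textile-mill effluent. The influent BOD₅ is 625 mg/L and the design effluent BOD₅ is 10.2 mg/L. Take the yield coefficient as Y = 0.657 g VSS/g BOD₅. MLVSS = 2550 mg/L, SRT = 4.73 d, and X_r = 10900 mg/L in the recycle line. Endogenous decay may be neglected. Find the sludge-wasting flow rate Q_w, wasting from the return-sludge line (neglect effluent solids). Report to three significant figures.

Biomass mass balance (decay neglected): V·X = Y·Q·(S₀ − S)·θ_c, so V = 0.657 × 3790 × (625 − 10.2) × 4.73 / 2550 = 2840 m³.
Q_w = (V·X)/(θ_c X_r) = 2840 × 2550 / (4.73 × 10900) = 140.4 m³/d.

Q_w ≈ 140 m³/d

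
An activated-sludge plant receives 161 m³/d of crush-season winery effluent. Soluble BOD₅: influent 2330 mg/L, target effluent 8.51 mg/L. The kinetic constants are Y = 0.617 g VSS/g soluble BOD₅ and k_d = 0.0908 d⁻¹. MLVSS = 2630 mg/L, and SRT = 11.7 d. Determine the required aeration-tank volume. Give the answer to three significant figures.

V ≈ 497 m³

Rearranging the biomass balance for a CMAS with decay, V = Y·Q·ΔS·θ_c / [X·(1+k_d θ_c)] = 0.617 × 161 × (2330 − 8.51) × 11.7 / [2630 × (1 + 0.0908 × 11.7)] = 2.7×10^6 / 5424 = 497.4 m³.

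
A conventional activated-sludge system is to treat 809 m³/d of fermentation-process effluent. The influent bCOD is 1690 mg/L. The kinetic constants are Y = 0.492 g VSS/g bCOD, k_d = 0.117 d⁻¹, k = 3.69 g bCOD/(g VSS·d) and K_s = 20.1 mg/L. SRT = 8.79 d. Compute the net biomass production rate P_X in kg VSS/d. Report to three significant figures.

P_X ≈ 331 kg VSS/d

From the Monod/SRT balance for a CMAS, S = K_s·(1+k_d θ_c)/[θ_c·(Y k − k_d) − 1] = 20.1 × (1 + 0.117 × 8.79) / [8.79 × (0.492 × 3.69 − 0.117) − 1] = 40.77 / 13.93 = 2.927 mg/L.
Correct the yield for decay: Y_obs = Y/(1 + k_d θ_c) = 0.492 / (1 + 0.117 × 8.79) = 0.492 / 2.028 = 0.2426.
Q·(S₀ − S) = 809 × (1690 − 2.93) × 10⁻³ = 1365 kg/d removed.
So the net sludge growth is P_X = 0.2426 × 1365 = 331.0 kg VSS/d.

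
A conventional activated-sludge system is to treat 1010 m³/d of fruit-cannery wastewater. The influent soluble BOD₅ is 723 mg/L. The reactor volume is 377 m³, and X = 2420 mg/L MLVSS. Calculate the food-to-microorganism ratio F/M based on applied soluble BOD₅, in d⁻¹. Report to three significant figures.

F/M = applied load / biomass = Q·S₀/(V·X) = 1010 × 723 / (377.0 × 2420) = 0.8004 d⁻¹.

F/M ≈ 0.800 d⁻¹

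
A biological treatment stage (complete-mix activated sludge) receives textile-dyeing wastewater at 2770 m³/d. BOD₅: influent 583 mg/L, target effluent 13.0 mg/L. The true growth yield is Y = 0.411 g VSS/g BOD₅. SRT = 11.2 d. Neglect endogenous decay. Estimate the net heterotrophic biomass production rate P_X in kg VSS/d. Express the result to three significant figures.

With endogenous decay neglected, the observed yield equals the true yield: Y_obs = Y = 0.411 g VSS/g BOD₅.
Mass of BOD₅ removed per day: Q(S₀ − S) = 2770 × 570.0 g/m³ = 1579 kg/d.
Biomass produced: P_X = Y_obs·Q·ΔS = 0.4110 × 1579 ≈ 648.9 kg VSS/d.

P_X ≈ 649 kg VSS/d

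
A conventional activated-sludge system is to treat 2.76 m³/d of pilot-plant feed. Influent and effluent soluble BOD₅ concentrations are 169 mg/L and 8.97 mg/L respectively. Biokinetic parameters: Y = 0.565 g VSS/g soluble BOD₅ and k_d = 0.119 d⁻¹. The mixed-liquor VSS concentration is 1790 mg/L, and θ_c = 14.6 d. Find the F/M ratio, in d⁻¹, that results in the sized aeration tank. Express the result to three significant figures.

Steady-state biomass mass balance: V·X·(1 + k_d·θ_c) = Y·Q·(S₀ − S)·θ_c, so V = 0.565 × 2.76 × (169 − 8.97) × 14.6 / [1790 × (1 + 0.119 × 14.6)] = 3.64×10^3 / 4900 = 0.7436 m³.
F/M = applied load / biomass = Q·S₀/(V·X) = 2.76 × 169 / (0.7436 × 1790) = 0.3504 d⁻¹.

F/M ≈ 0.350 d⁻¹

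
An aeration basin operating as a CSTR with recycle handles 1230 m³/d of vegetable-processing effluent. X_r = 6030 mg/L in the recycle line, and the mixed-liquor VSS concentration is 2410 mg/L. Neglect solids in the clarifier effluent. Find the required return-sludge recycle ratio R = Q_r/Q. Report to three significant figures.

R ≈ 0.666

Solids balance on the clarifier gives (1+R)X = R·X_r, so R = X/(X_r − X) = 2410 / (6030 − 2410) = 0.6657.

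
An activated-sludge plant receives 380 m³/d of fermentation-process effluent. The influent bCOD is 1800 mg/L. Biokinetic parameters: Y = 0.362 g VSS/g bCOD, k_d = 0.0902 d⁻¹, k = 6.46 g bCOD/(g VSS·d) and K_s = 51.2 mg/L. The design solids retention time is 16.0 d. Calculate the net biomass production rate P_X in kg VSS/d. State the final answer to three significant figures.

Effluent substrate depends only on kinetics and SRT: S = K_s(1 + k_d θ_c) / [θ_c(Yk − k_d) − 1] = 51.2 × (1 + 0.0902 × 16.0) / [16.0 × (0.362 × 6.46 − 0.0902) − 1] = 125.1 / 34.97 = 3.577 mg/L.
Observed yield with endogenous decay: Y_obs = Y / (1 + k_d·θ_c) = 0.362 / (1 + 0.0902 × 16.0) = 0.362 / 2.443 = 0.1482 g VSS/g bCOD.
Substrate removed = Q·(S₀ − S) = 380 m³/d × (1800 − 3.58) g/m³ = 6.83×10^5 g/d = 682.6 kg/d.
P_X = Y_obs · Q(S₀ − S) = 0.1482 × 682.6 = 101.1 kg VSS/d.

P_X ≈ 101 kg VSS/d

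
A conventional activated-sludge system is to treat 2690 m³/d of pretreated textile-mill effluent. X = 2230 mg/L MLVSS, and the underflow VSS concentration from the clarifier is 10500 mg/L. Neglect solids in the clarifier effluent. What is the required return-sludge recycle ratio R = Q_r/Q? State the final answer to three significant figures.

R ≈ 0.270

R = Q_r/Q = X/(X_r − X) = 2230 / (10500 − 2230) = 0.2696.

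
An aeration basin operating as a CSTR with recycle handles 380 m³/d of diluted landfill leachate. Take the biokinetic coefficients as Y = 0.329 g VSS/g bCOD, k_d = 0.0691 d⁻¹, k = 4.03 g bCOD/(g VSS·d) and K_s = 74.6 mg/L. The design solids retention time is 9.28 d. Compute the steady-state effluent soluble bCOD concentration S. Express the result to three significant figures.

From the Monod/SRT balance for a CMAS, S = K_s·(1+k_d θ_c)/[θ_c·(Y k − k_d) − 1] = 74.6 × (1 + 0.0691 × 9.28) / [9.28 × (0.329 × 4.03 − 0.0691) − 1] = 122.4 / 10.66 = 11.48 mg/L.

S ≈ 11.5 mg/L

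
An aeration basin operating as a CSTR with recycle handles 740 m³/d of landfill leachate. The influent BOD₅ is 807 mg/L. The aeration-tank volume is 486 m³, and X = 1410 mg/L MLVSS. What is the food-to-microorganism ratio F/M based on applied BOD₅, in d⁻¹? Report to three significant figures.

F/M = applied load / biomass = Q·S₀/(V·X) = 740 × 807 / (486.0 × 1410) = 0.8715 d⁻¹.

F/M ≈ 0.871 d⁻¹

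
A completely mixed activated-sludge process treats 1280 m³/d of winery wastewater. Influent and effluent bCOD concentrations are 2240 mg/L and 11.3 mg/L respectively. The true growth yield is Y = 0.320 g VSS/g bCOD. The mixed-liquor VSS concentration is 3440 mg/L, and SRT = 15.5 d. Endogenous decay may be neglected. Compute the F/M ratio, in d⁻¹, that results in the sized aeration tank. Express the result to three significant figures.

F/M ≈ 0.203 d⁻¹

With k_d = 0 the design equation reduces to V = Y Q (S₀−S) θ_c / X = 0.320 × 1280 × (2240 − 11.3) × 15.5 / 3440 = 4113 m³.
F/M = applied load / biomass = Q·S₀/(V·X) = 1280 × 2240 / (4113 × 3440) = 0.2026 d⁻¹.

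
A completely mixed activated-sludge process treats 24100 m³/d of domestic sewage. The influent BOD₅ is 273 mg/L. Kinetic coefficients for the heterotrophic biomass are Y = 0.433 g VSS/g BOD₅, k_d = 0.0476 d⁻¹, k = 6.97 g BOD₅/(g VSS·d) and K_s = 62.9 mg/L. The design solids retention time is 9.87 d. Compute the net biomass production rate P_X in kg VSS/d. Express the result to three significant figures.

Effluent substrate depends only on kinetics and SRT: S = K_s(1 + k_d θ_c) / [θ_c(Yk − k_d) − 1] = 62.9 × (1 + 0.0476 × 9.87) / [9.87 × (0.433 × 6.97 − 0.0476) − 1] = 92.45 / 28.32 = 3.265 mg/L.
Y_obs = Y / (1 + k_d θ_c) = 0.433 / (1 + 0.0476 × 9.87) = 0.433 / 1.470 = 0.2946.
Substrate removed = Q·(S₀ − S) = 24100 m³/d × (273 − 3.26) g/m³ = 6.5×10^6 g/d = 6501 kg/d.
P_X = Y_obs · Q(S₀ − S) = 0.2946 × 6501 = 1915 kg VSS/d.

P_X ≈ 1920 kg VSS/d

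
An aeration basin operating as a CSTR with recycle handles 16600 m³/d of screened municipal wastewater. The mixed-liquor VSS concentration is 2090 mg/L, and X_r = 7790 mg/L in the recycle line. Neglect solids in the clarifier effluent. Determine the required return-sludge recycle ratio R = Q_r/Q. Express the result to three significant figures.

Solids balance on the clarifier gives (1+R)X = R·X_r, so R = X/(X_r − X) = 2090 / (7790 − 2090) = 0.3667.

R ≈ 0.367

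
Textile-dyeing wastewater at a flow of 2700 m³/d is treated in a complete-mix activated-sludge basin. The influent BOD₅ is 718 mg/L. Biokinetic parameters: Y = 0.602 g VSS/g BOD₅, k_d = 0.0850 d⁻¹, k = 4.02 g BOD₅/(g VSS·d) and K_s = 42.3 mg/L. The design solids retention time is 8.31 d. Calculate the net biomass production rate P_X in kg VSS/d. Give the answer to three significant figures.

P_X ≈ 680 kg VSS/d

Effluent substrate depends only on kinetics and SRT: S = K_s(1 + k_d θ_c) / [θ_c(Yk − k_d) − 1] = 42.3 × (1 + 0.0850 × 8.31) / [8.31 × (0.602 × 4.02 − 0.0850) − 1] = 72.18 / 18.40 = 3.922 mg/L.
Correct the yield for decay: Y_obs = Y/(1 + k_d θ_c) = 0.602 / (1 + 0.0850 × 8.31) = 0.602 / 1.706 = 0.3528.
Substrate removed = Q·(S₀ − S) = 2700 m³/d × (718 − 3.92) g/m³ = 1.93×10^6 g/d = 1928 kg/d.
Net biomass production P_X = Y_obs × Q·(S₀ − S) = 0.3528 × 1928 = 680.2 kg VSS/d.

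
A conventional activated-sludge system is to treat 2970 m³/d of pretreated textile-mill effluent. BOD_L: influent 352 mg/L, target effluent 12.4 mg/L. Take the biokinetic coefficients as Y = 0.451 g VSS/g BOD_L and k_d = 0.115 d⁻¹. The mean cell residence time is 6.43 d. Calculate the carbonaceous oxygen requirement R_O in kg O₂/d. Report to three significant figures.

R_O ≈ 637 kg O₂/d

The observed yield is Y_obs = Y/(1 + k_d·θ_c) = 0.451 / (1 + 0.115 × 6.43) = 0.451 / 1.739 = 0.2593 g VSS per g BOD_L removed.
ΔS = 352 − 12.4 = 339.6 mg/L, so the substrate removal rate is 2970 × 339.6/1000 = 1009 kg BOD_L/d.
Biomass synthesised: P_X = Y_obs × 1009 = 261.5 kg VSS/d.
R_O = Q·(S₀ − S) − 1.42·P_X = 1009 − 1.42 × 261.5 = 637.3 kg O₂/d.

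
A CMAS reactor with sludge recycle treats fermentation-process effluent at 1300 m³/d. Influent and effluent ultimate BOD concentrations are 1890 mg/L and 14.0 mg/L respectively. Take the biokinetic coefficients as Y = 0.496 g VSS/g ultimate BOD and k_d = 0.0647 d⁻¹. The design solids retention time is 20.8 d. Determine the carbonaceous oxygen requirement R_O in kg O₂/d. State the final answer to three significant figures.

R_O ≈ 1710 kg O₂/d

Observed yield with endogenous decay: Y_obs = Y / (1 + k_d·θ_c) = 0.496 / (1 + 0.0647 × 20.8) = 0.496 / 2.346 = 0.2114 g VSS/g ultimate BOD.
Mass of ultimate BOD removed per day: Q(S₀ − S) = 1300 × 1876 g/m³ = 2439 kg/d.
Net sludge production P_X = 0.2114 × 2439 = 515.7 kg VSS/d.
Carbonaceous O₂ demand = substrate oxidised − cell-mass equivalent = 2439 − 1.42 × 515.7 = 1707 kg O₂/d.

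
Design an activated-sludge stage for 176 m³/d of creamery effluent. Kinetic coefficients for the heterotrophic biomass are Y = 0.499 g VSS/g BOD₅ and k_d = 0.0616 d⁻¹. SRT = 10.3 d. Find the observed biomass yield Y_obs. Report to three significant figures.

Y_obs ≈ 0.305 g VSS/g BOD₅

Y_obs = Y / (1 + k_d θ_c) = 0.499 / (1 + 0.0616 × 10.3) = 0.499 / 1.634 = 0.3053.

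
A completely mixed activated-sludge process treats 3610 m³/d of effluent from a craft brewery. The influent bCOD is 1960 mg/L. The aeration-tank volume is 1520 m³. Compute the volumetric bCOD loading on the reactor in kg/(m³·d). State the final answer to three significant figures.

L_v ≈ 4.66 kg bCOD/(m³·d)

L_v = Q S₀ / V = 3610 × 1960 × 10⁻³ / 1520 = 4.655 kg/(m³·d).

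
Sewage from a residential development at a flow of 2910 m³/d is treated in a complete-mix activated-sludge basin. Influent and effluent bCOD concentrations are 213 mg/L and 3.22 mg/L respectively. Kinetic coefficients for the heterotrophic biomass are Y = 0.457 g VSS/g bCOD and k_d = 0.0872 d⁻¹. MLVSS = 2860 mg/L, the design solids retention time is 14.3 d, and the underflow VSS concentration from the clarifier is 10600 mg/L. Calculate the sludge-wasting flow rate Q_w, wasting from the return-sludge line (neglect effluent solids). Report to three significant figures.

Rearranging the biomass balance for a CMAS with decay, V = Y·Q·ΔS·θ_c / [X·(1+k_d θ_c)] = 0.457 × 2910 × (213 − 3.22) × 14.3 / [2860 × (1 + 0.0872 × 14.3)] = 3.99×10^6 / 6426 = 620.8 m³.
θ_c = V·X/(Q_w·X_r) when wasting from the recycle, so Q_w = V·X/(θ_c·X_r) = 620.8 × 2860 / (14.3 × 10600) = 11.71 m³/d.

Q_w ≈ 11.7 m³/d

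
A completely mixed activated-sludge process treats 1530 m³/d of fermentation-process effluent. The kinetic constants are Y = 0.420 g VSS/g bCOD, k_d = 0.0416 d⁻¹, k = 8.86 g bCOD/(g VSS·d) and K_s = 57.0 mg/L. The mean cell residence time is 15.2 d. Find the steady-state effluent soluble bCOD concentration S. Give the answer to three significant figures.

S ≈ 1.69 mg/L

Effluent substrate depends only on kinetics and SRT: S = K_s(1 + k_d θ_c) / [θ_c(Yk − k_d) − 1] = 57.0 × (1 + 0.0416 × 15.2) / [15.2 × (0.420 × 8.86 − 0.0416) − 1] = 93.04 / 54.93 = 1.694 mg/L.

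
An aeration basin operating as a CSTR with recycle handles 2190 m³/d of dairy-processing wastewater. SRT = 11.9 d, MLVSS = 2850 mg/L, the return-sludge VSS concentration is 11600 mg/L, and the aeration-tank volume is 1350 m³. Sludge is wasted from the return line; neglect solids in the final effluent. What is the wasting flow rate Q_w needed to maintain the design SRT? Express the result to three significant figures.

Q_w ≈ 27.9 m³/d

Wasting from the return line (neglecting effluent solids): Q_w = V·X / (θ_c·X_r) = 1350 × 2850 / (11.9 × 11600) = 27.87 m³/d.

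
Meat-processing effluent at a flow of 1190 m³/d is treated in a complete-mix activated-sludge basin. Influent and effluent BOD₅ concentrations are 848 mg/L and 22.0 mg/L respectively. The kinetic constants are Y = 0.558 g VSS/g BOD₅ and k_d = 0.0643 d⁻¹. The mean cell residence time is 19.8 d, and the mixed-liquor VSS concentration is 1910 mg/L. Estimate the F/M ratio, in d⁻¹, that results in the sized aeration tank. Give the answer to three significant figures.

From the SRT design equation V = Y Q (S₀−S) θ_c / [X (1 + k_d θ_c)] = 0.558 × 1190 × (848 − 22.0) × 19.8 / [1910 × (1 + 0.0643 × 19.8)] = 1.09×10^7 / 4342 = 2501 m³.
Food-to-microorganism ratio F/M = Q S₀ / (V X) = 1190 × 848 / (2501 × 1910) = 0.2112 d⁻¹.

F/M ≈ 0.211 d⁻¹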